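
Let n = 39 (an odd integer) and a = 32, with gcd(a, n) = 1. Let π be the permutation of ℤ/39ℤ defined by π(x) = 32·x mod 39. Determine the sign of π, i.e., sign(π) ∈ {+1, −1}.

Trace 4: π^k(4) = [4, 11, 1, 32, 10, 8, 22] for k=0..6.
Decompose π into cycles: lengths [12, 12, 12, 2, 1] (5 cycles, including the fixed point 0).
Σ(ℓ_i−1) = 39−5 = 34; sign = (−1)^34 = +1.
(32|39)_J = +1 (Zolotarev's lemma cross-check).

+1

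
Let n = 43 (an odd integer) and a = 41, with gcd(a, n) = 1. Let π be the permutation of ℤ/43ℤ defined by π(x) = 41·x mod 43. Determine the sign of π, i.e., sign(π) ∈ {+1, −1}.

+1

Start at x=16: 16 → 11 → 21 → 1 → 41 → 4 → 35 → 16 (one orbit).
π_41 has 7 disjoint cycles with lengths [7, 7, 7, 7, 7, 7, 1] on {0,…,42}.
43 − 7 = 36 transpositions; sign(π) = (−1)^36 = +1.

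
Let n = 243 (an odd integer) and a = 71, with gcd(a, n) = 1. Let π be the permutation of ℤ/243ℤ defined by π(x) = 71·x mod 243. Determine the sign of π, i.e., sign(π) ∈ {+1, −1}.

-1

Trace 44: π^k(44) = [44, 208, 188, 226, 8, 82, 233] for k=0..6.
14 cycles of lengths [54, 54, 54, 18, 18, 18, 6, 6, 6, 2, 2, 2, 2, 1].
sign(π) = (−1)^{n − #cycles} = (−1)^{243−14} = (−1)^229 = -1.
(71|243)_J = -1 (Zolotarev's lemma cross-check).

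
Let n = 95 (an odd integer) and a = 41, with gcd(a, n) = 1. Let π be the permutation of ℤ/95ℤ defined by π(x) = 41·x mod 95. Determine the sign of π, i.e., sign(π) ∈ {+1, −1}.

-1

Trace 31: π^k(31) = [31, 36, 51, 1, 41, 66, 46] for k=0..6.
10 cycles of lengths [18, 18, 18, 18, 18, 1, 1, 1, 1, 1].
With 10 cycles on 95 points, sign = (−1)^{95−10} = -1.
Via Zolotarev, sign(π_{41}) = (41|95) = -1.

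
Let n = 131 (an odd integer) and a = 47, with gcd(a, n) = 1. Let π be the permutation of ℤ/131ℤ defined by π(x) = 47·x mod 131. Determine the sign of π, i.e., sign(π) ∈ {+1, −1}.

Trace 99: π^k(99) = [99, 68, 52, 86, 112, 24, 80] for k=0..6.
The orbit structure of x ↦ 47x mod 131: 6 orbits of sizes [26, 26, 26, 26, 26, 1].
n − c = 131 − 6 = 125; sign = (−1)^125 = -1.

-1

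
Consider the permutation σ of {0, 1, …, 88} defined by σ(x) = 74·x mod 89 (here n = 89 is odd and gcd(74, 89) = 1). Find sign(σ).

Trace 59: π^k(59) = [59, 5, 14, 57, 35, 9, 43] for k=0..6.
Cycle type of π: 88 + 1; total 2 cycles.
Σ(ℓ_i−1) = 89−2 = 87; sign = (−1)^87 = -1.
Zolotarev: (74|89) = -1, matching the cycle-count sign.

-1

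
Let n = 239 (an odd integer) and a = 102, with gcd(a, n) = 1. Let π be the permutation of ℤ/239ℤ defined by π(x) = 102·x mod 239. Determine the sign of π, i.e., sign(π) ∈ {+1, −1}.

Orbit of 31 under x↦102x: [31, 55, 113, 54, 11, 166, 202]… (length divides ord_239(102)).
3 cycles of lengths [119, 119, 1].
3 cycles on 239: each ℓ→(−1)^(ℓ−1), product (−1)^236 = +1.
Via Zolotarev, sign(π_{102}) = (102|239) = +1.

+1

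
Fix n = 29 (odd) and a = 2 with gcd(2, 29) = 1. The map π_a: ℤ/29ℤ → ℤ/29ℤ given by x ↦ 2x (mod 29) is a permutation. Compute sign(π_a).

-1

Start at x=24: 24 → 19 → 9 → 18 → 7 → 14 → 28 → … (one orbit).
Cycle lengths of π_2 on ℤ/29ℤ: [28, 1]; 2 cycles in total.
sign(π) = (−1)^{n − #cycles} = (−1)^{29−2} = (−1)^27 = -1.
Via Zolotarev, sign(π_{2}) = (2|29) = -1.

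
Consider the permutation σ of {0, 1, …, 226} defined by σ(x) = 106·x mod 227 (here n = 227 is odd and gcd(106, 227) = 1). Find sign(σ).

Start at x=210: 210 → 14 → 122 → 220 → 166 → 117 → 144 → … (one orbit).
Cycle type of π: 226 + 1; total 2 cycles.
Σ(ℓ_i−1) = 227−2 = 225; sign = (−1)^225 = -1.

-1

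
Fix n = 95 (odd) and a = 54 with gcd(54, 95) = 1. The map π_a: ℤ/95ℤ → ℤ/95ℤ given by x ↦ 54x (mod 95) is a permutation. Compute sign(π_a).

Trace 74: π^k(74) = [74, 6, 39, 16, 9, 11, 24] for k=0..6.
π_54 has 9 disjoint cycles with lengths [18, 18, 18, 18, 9, 9, 2, 2, 1] on {0,…,94}.
9 cycles on 95: each ℓ→(−1)^(ℓ−1), product (−1)^86 = +1.
Check: (54/95) = +1 by Zolotarev.

+1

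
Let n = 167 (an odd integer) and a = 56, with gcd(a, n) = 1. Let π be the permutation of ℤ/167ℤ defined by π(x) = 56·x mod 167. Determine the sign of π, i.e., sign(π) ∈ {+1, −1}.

Start at x=24: 24 → 8 → 114 → 38 → 124 → 97 → 88 → … (one orbit).
Cycle type of π: 83×2 + 1; total 3 cycles.
With 3 cycles on 167 points, sign = (−1)^{167−3} = +1.
Via Zolotarev, sign(π_{56}) = (56|167) = +1.

+1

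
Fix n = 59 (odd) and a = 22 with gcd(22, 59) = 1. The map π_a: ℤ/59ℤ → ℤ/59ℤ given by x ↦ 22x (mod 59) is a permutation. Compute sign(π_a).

+1

Orbit of 45 under x↦22x: [45, 46, 9, 21, 49, 16, 57]… (length divides ord_59(22)).
The orbit structure of x ↦ 22x mod 59: 3 orbits of sizes [29, 29, 1].
sign(π) = (−1)^{n − #cycles} = (−1)^{59−3} = (−1)^56 = +1.
(22|59)_J = +1 (Zolotarev's lemma cross-check).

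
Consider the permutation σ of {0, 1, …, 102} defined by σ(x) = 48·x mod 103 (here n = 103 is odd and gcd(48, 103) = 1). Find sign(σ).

Trace 68: π^k(68) = [68, 71, 9, 20, 33, 39, 18] for k=0..6.
π_48 has 2 disjoint cycles with lengths [102, 1] on {0,…,102}.
2 cycles on 103: each ℓ→(−1)^(ℓ−1), product (−1)^101 = -1.

-1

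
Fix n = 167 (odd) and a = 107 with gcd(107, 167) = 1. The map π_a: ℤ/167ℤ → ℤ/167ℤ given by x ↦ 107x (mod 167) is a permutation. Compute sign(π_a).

Trace 157: π^k(157) = [157, 99, 72, 22, 16, 42, 152] for k=0..6.
3 cycles of lengths [83, 83, 1].
167 − 3 = 164 transpositions; sign(π) = (−1)^164 = +1.
The Jacobi symbol (107|167) = +1 (Zolotarev) agrees.

+1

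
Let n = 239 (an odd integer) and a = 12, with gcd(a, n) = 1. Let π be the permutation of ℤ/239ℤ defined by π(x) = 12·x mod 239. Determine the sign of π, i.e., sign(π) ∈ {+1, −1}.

Trace 122: π^k(122) = [122, 30, 121, 18, 216, 202, 34] for k=0..6.
3 cycles of lengths [119, 119, 1].
sign(π) = (−1)^{n − #cycles} = (−1)^{239−3} = (−1)^236 = +1.
Zolotarev: (12|239) = +1, matching the cycle-count sign.

+1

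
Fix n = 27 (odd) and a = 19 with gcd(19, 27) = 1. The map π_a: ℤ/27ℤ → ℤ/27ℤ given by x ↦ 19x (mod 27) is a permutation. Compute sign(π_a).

Start at x=10: 10 → 1 → 19 → 10 (one orbit).
Decompose π into cycles: lengths [3, 3, 3, 3, 3, 3, 1, 1, 1, 1, 1, 1, 1, 1, 1] (15 cycles, including the fixed point 0).
n − c = 27 − 15 = 12; sign = (−1)^12 = +1.
Check: (19/27) = +1 by Zolotarev.

+1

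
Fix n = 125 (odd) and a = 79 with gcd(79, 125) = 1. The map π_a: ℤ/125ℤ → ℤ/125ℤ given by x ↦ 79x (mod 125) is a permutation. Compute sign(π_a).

+1

Start at x=34: 34 → 61 → 69 → 76 → 4 → 66 → 89 → … (one orbit).
The orbit structure of x ↦ 79x mod 125: 7 orbits of sizes [50, 50, 10, 10, 2, 2, 1].
7 cycles on 125: each ℓ→(−1)^(ℓ−1), product (−1)^118 = +1.
Zolotarev: (79|125) = +1, matching the cycle-count sign.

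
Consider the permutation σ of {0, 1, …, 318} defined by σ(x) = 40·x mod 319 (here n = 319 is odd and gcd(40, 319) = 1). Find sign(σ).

+1

Orbit of 1 under x↦40x: [1, 40, 5, 200, 25, 43, 125]… (length divides ord_319(40)).
π_40 has 5 disjoint cycles with lengths [140, 140, 28, 10, 1] on {0,…,318}.
Σ(ℓ_i−1) = 319−5 = 314; sign = (−1)^314 = +1.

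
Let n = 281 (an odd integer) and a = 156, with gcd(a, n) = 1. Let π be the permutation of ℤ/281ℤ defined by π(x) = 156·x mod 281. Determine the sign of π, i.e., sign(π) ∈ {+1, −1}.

+1

Start at x=213: 213 → 70 → 242 → 98 → 114 → 81 → 272 → … (one orbit).
3 cycles of lengths [140, 140, 1].
3 cycles on 281: each ℓ→(−1)^(ℓ−1), product (−1)^278 = +1.
Via Zolotarev, sign(π_{156}) = (156|281) = +1.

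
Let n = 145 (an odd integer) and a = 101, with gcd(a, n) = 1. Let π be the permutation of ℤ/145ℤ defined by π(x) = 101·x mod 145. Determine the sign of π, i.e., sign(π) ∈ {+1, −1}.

Trace 41: π^k(41) = [41, 81, 61, 71, 66, 141, 31] for k=0..6.
Cycle type of π: 28×5 + 1×5; total 10 cycles.
145 − 10 = 135 transpositions; sign(π) = (−1)^135 = -1.

-1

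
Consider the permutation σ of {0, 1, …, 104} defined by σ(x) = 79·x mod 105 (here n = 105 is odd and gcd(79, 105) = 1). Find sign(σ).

Start at x=4: 4 → 1 → 79 → 46 → 64 → 16 → 4 (one orbit).
Cycle type of π: 6×12 + 3×6 + 2×6 + 1×3; total 27 cycles.
105 − 27 = 78 transpositions; sign(π) = (−1)^78 = +1.
(79|105)_J = +1 (Zolotarev's lemma cross-check).

+1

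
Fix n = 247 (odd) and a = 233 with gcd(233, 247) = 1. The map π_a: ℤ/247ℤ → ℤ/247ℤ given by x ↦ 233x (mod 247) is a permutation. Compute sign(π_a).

Orbit of 220 under x↦233x: [220, 131, 142, 235, 168, 118, 77]… (length divides ord_247(233)).
π_233 has 21 disjoint cycles with lengths [18, 18, 18, 18, 18, 18, 18, 18, 18, 18, 18, 18, 9, 9, 2, 2, 2, 2, 2, 2, 1] on {0,…,246}.
Σ(ℓ_i−1) = 247−21 = 226; sign = (−1)^226 = +1.
The Jacobi symbol (233|247) = +1 (Zolotarev) agrees.

+1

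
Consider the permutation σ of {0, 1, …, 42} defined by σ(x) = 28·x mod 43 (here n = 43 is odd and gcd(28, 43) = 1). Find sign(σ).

Start at x=26: 26 → 40 → 2 → 13 → 20 → 1 → 28 → … (one orbit).
π_28 has 2 disjoint cycles with lengths [42, 1] on {0,…,42}.
n − c = 43 − 2 = 41; sign = (−1)^41 = -1.
Zolotarev: (28|43) = -1, matching the cycle-count sign.

-1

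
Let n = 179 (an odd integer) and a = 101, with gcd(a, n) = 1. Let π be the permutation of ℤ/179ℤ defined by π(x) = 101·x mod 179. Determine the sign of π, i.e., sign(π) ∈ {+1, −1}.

Orbit of 16 under x↦101x: [16, 5, 147, 169, 64, 20, 51]… (length divides ord_179(101)).
Cycle lengths of π_101 on ℤ/179ℤ: [89, 89, 1]; 3 cycles in total.
n − c = 179 − 3 = 176; sign = (−1)^176 = +1.
The Jacobi symbol (101|179) = +1 (Zolotarev) agrees.

+1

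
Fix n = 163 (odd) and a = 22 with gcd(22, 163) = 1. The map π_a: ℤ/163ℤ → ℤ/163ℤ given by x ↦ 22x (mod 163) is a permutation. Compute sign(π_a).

Start at x=155: 155 → 150 → 40 → 65 → 126 → 1 → 22 → … (one orbit).
Cycle lengths of π_22 on ℤ/163ℤ: [27, 27, 27, 27, 27, 27, 1]; 7 cycles in total.
163 − 7 = 156 transpositions; sign(π) = (−1)^156 = +1.

+1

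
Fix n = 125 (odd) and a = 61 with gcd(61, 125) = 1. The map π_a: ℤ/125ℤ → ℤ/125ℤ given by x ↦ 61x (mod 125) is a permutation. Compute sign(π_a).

+1

Start at x=76: 76 → 11 → 46 → 56 → 41 → 1 → 61 → … (one orbit).
The orbit structure of x ↦ 61x mod 125: 13 orbits of sizes [25, 25, 25, 25, 5, 5, 5, 5, 1, 1, 1, 1, 1].
sign(π) = (−1)^{n − #cycles} = (−1)^{125−13} = (−1)^112 = +1.
Via Zolotarev, sign(π_{61}) = (61|125) = +1.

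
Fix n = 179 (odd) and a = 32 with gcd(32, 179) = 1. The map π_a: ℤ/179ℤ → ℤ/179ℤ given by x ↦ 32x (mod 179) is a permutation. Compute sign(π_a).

-1

Orbit of 5 under x↦32x: [5, 160, 108, 55, 149, 114, 68]… (length divides ord_179(32)).
π_32 has 2 disjoint cycles with lengths [178, 1] on {0,…,178}.
sign(π) = (−1)^{n − #cycles} = (−1)^{179−2} = (−1)^177 = -1.
Via Zolotarev, sign(π_{32}) = (32|179) = -1.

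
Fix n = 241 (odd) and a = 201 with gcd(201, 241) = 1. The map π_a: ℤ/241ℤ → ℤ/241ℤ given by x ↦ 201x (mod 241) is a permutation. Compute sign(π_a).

Trace 106: π^k(106) = [106, 98, 177, 150, 25, 205, 235] for k=0..6.
Cycle lengths of π_201 on ℤ/241ℤ: [20, 20, 20, 20, 20, 20, 20, 20, 20, 20, 20, 20, 1]; 13 cycles in total.
241 − 13 = 228 transpositions; sign(π) = (−1)^228 = +1.
Via Zolotarev, sign(π_{201}) = (201|241) = +1.

+1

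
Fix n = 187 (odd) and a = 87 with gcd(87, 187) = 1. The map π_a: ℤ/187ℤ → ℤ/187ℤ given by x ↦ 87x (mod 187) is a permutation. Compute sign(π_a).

Trace 87: π^k(87) = [87, 89, 76, 67, 32, 166, 43] for k=0..6.
The orbit structure of x ↦ 87x mod 187: 28 orbits of sizes [8, 8, 8, 8, 8, 8, 8, 8, 8, 8, 8, 8, 8, 8, 8, 8, 8, 8, 8, 8, 8, 8, 2, 2, 2, 2, 2, 1].
187 − 28 = 159 transpositions; sign(π) = (−1)^159 = -1.

-1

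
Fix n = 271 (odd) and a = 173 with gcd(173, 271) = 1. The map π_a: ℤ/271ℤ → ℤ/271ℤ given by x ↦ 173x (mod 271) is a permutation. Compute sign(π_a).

Orbit of 248 under x↦173x: [248, 86, 244, 207, 39, 243, 34]… (length divides ord_271(173)).
Cycle lengths of π_173 on ℤ/271ℤ: [90, 90, 90, 1]; 4 cycles in total.
Σ(ℓ_i−1) = 271−4 = 267; sign = (−1)^267 = -1.
Check: (173/271) = -1 by Zolotarev.

-1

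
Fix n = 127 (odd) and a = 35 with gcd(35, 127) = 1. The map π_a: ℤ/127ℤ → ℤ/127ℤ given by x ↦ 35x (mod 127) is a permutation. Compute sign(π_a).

Trace 1: π^k(1) = [1, 35, 82, 76, 120, 9, 61] for k=0..6.
Cycle lengths of π_35 on ℤ/127ℤ: [63, 63, 1]; 3 cycles in total.
127 − 3 = 124 transpositions; sign(π) = (−1)^124 = +1.
Zolotarev: (35|127) = +1, matching the cycle-count sign.

+1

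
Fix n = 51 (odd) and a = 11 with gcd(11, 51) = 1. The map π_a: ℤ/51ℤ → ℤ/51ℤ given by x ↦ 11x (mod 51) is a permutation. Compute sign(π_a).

+1

Start at x=5: 5 → 4 → 44 → 25 → 20 → 16 → 23 → … (one orbit).
5 cycles of lengths [16, 16, 16, 2, 1].
51 − 5 = 46 transpositions; sign(π) = (−1)^46 = +1.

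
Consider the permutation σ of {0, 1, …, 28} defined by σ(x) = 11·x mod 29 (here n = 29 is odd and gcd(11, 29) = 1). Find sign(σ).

Orbit of 2 under x↦11x: [2, 22, 10, 23, 21, 28, 18]… (length divides ord_29(11)).
2 cycles of lengths [28, 1].
Σ(ℓ_i−1) = 29−2 = 27; sign = (−1)^27 = -1.
Check: (11/29) = -1 by Zolotarev.

-1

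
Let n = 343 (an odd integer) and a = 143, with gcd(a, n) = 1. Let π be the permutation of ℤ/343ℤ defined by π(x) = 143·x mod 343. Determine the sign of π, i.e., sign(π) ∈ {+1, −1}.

-1

Orbit of 339 under x↦143x: [339, 114, 181, 158, 299, 225, 276]… (length divides ord_343(143)).
π_143 has 4 disjoint cycles with lengths [294, 42, 6, 1] on {0,…,342}.
sign(π) = (−1)^{n − #cycles} = (−1)^{343−4} = (−1)^339 = -1.
(143|343)_J = -1 (Zolotarev's lemma cross-check).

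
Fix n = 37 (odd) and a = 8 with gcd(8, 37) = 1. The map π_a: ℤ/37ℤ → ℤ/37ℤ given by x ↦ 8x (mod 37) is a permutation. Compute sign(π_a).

-1

Trace 29: π^k(29) = [29, 10, 6, 11, 14, 1, 8] for k=0..6.
Cycle lengths of π_8 on ℤ/37ℤ: [12, 12, 12, 1]; 4 cycles in total.
37 − 4 = 33 transpositions; sign(π) = (−1)^33 = -1.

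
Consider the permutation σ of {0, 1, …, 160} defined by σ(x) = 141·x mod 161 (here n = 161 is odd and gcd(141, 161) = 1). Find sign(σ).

+1

Start at x=8: 8 → 1 → 141 → 78 → 50 → 127 → 36 → … (one orbit).
Cycle type of π: 11×14 + 1×7; total 21 cycles.
Σ(ℓ_i−1) = 161−21 = 140; sign = (−1)^140 = +1.
(141|161)_J = +1 (Zolotarev's lemma cross-check).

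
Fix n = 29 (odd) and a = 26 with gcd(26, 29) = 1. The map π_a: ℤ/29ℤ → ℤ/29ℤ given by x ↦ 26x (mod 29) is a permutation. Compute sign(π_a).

Trace 4: π^k(4) = [4, 17, 7, 8, 5, 14, 16] for k=0..6.
Cycle type of π: 28 + 1; total 2 cycles.
n − c = 29 − 2 = 27; sign = (−1)^27 = -1.

-1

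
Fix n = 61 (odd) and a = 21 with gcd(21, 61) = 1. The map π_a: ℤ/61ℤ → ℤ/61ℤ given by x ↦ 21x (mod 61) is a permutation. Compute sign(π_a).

-1

Start at x=21: 21 → 14 → 50 → 13 → 29 → 60 → 40 → … (one orbit).
Decompose π into cycles: lengths [12, 12, 12, 12, 12, 1] (6 cycles, including the fixed point 0).
n − c = 61 − 6 = 55; sign = (−1)^55 = -1.
The Jacobi symbol (21|61) = -1 (Zolotarev) agrees.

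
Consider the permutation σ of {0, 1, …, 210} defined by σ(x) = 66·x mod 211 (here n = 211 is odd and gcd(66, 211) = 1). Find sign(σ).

Start at x=13: 13 → 14 → 80 → 5 → 119 → 47 → 148 → … (one orbit).
Cycle type of π: 105×2 + 1; total 3 cycles.
3 cycles on 211: each ℓ→(−1)^(ℓ−1), product (−1)^208 = +1.
Zolotarev: (66|211) = +1, matching the cycle-count sign.

+1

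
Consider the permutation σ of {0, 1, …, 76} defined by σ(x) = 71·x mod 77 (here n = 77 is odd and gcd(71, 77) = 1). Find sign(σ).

Start at x=36: 36 → 15 → 64 → 1 → 71 → 36 (one orbit).
Cycle type of π: 5×14 + 1×7; total 21 cycles.
Σ(ℓ_i−1) = 77−21 = 56; sign = (−1)^56 = +1.
(71|77)_J = +1 (Zolotarev's lemma cross-check).

+1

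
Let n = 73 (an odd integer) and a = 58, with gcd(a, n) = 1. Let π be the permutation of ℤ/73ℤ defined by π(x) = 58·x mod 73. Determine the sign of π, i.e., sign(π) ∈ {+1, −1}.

Trace 29: π^k(29) = [29, 3, 28, 18, 22, 35, 59] for k=0..6.
Cycle lengths of π_58 on ℤ/73ℤ: [72, 1]; 2 cycles in total.
n − c = 73 − 2 = 71; sign = (−1)^71 = -1.
The Jacobi symbol (58|73) = -1 (Zolotarev) agrees.

-1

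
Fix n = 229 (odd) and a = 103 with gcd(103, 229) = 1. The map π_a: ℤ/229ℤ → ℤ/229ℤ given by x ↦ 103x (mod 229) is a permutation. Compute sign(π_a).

Orbit of 168 under x↦103x: [168, 129, 5, 57, 146, 153, 187]… (length divides ord_229(103)).
Decompose π into cycles: lengths [114, 114, 1] (3 cycles, including the fixed point 0).
With 3 cycles on 229 points, sign = (−1)^{229−3} = +1.

+1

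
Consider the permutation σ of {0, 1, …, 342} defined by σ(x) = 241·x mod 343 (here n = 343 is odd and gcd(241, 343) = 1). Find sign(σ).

-1

Orbit of 47 under x↦241x: [47, 8, 213, 226, 272, 39, 138]… (length divides ord_343(241)).
4 cycles of lengths [294, 42, 6, 1].
sign(π) = (−1)^{n − #cycles} = (−1)^{343−4} = (−1)^339 = -1.
Zolotarev: (241|343) = -1, matching the cycle-count sign.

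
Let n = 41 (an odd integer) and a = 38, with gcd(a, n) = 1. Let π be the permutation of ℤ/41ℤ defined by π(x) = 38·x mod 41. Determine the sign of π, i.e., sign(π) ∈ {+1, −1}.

-1

Trace 9: π^k(9) = [9, 14, 40, 3, 32, 27, 1] for k=0..6.
Cycle type of π: 8×5 + 1; total 6 cycles.
Σ(ℓ_i−1) = 41−6 = 35; sign = (−1)^35 = -1.
(38|41)_J = -1 (Zolotarev's lemma cross-check).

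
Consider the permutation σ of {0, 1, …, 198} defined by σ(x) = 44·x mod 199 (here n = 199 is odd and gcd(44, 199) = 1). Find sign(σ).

Orbit of 58 under x↦44x: [58, 164, 52, 99, 177, 27, 193]… (length divides ord_199(44)).
π_44 has 2 disjoint cycles with lengths [198, 1] on {0,…,198}.
n − c = 199 − 2 = 197; sign = (−1)^197 = -1.

-1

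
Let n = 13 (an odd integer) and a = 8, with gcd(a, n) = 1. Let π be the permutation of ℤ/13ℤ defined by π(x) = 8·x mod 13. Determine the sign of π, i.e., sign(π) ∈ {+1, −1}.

Orbit of 5 under x↦8x: [5, 1, 8, 12]… (length divides ord_13(8)).
Cycle type of π: 4×3 + 1; total 4 cycles.
With 4 cycles on 13 points, sign = (−1)^{13−4} = -1.

-1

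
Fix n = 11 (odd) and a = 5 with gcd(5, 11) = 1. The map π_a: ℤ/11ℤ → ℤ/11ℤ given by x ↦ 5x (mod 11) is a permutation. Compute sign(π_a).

Trace 9: π^k(9) = [9, 1, 5, 3, 4] for k=0..4.
The orbit structure of x ↦ 5x mod 11: 3 orbits of sizes [5, 5, 1].
Σ(ℓ_i−1) = 11−3 = 8; sign = (−1)^8 = +1.

+1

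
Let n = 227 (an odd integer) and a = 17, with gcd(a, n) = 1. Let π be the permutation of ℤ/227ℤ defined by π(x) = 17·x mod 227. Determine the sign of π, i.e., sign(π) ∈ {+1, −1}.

Start at x=95: 95 → 26 → 215 → 23 → 164 → 64 → 180 → … (one orbit).
The orbit structure of x ↦ 17x mod 227: 2 orbits of sizes [226, 1].
n − c = 227 − 2 = 225; sign = (−1)^225 = -1.
Via Zolotarev, sign(π_{17}) = (17|227) = -1.

-1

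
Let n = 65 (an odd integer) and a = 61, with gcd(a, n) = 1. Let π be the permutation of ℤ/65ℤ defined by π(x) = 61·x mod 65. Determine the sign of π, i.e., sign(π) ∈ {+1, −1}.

Trace 16: π^k(16) = [16, 1, 61] for k=0..2.
Decompose π into cycles: lengths [3, 3, 3, 3, 3, 3, 3, 3, 3, 3, 3, 3, 3, 3, 3, 3, 3, 3, 3, 3, 1, 1, 1, 1, 1] (25 cycles, including the fixed point 0).
sign(π) = (−1)^{n − #cycles} = (−1)^{65−25} = (−1)^40 = +1.

+1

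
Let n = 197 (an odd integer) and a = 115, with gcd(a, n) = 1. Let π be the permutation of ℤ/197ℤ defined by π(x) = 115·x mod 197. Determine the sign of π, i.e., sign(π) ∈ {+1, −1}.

-1

Start at x=84: 84 → 7 → 17 → 182 → 48 → 4 → 66 → … (one orbit).
Decompose π into cycles: lengths [196, 1] (2 cycles, including the fixed point 0).
With 2 cycles on 197 points, sign = (−1)^{197−2} = -1.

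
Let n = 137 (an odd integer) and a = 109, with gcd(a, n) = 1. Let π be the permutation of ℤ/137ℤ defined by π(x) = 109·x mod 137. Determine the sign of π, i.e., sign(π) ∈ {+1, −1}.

Trace 88: π^k(88) = [88, 2, 81, 61, 73, 11, 103] for k=0..6.
Decompose π into cycles: lengths [68, 68, 1] (3 cycles, including the fixed point 0).
3 cycles on 137: each ℓ→(−1)^(ℓ−1), product (−1)^134 = +1.
Via Zolotarev, sign(π_{109}) = (109|137) = +1.

+1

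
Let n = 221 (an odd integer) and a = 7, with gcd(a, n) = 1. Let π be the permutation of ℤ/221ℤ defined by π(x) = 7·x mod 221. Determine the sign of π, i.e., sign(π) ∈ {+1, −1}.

+1

Orbit of 175 under x↦7x: [175, 120, 177, 134, 54, 157, 215]… (length divides ord_221(7)).
The orbit structure of x ↦ 7x mod 221: 7 orbits of sizes [48, 48, 48, 48, 16, 12, 1].
With 7 cycles on 221 points, sign = (−1)^{221−7} = +1.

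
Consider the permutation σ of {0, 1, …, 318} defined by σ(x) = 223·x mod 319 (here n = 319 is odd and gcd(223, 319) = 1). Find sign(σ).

+1

Trace 199: π^k(199) = [199, 36, 53, 16, 59, 78, 168] for k=0..6.
π_223 has 15 disjoint cycles with lengths [35, 35, 35, 35, 35, 35, 35, 35, 7, 7, 7, 7, 5, 5, 1] on {0,…,318}.
319 − 15 = 304 transpositions; sign(π) = (−1)^304 = +1.
(223|319)_J = +1 (Zolotarev's lemma cross-check).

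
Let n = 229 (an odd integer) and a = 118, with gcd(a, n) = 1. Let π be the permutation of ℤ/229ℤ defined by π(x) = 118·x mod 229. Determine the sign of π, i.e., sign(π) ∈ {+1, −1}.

+1

Start at x=51: 51 → 64 → 224 → 97 → 225 → 215 → 180 → … (one orbit).
3 cycles of lengths [114, 114, 1].
With 3 cycles on 229 points, sign = (−1)^{229−3} = +1.
(118|229)_J = +1 (Zolotarev's lemma cross-check).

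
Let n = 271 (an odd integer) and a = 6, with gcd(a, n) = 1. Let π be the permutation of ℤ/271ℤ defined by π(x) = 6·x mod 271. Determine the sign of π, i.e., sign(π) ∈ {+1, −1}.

Start at x=254: 254 → 169 → 201 → 122 → 190 → 56 → 65 → … (one orbit).
Cycle lengths of π_6 on ℤ/271ℤ: [270, 1]; 2 cycles in total.
n − c = 271 − 2 = 269; sign = (−1)^269 = -1.

-1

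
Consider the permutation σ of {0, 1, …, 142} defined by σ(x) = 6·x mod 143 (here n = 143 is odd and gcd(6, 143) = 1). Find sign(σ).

+1

Trace 4: π^k(4) = [4, 24, 1, 6, 36, 73, 9] for k=0..6.
Decompose π into cycles: lengths [60, 60, 12, 10, 1] (5 cycles, including the fixed point 0).
sign(π) = (−1)^{n − #cycles} = (−1)^{143−5} = (−1)^138 = +1.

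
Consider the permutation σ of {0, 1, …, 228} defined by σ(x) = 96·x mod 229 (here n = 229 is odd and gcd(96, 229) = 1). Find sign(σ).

Trace 119: π^k(119) = [119, 203, 23, 147, 143, 217, 222] for k=0..6.
Cycle lengths of π_96 on ℤ/229ℤ: [228, 1]; 2 cycles in total.
Σ(ℓ_i−1) = 229−2 = 227; sign = (−1)^227 = -1.

-1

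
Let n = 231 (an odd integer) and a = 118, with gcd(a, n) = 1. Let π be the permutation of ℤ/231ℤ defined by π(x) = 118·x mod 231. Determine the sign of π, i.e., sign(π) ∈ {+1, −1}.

Start at x=160: 160 → 169 → 76 → 190 → 13 → 148 → 139 → … (one orbit).
Cycle type of π: 10×21 + 2×9 + 1×3; total 33 cycles.
33 cycles on 231: each ℓ→(−1)^(ℓ−1), product (−1)^198 = +1.

+1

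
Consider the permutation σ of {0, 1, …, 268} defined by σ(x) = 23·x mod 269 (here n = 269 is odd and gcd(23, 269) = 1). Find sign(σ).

Orbit of 5 under x↦23x: [5, 115, 224, 41, 136, 169, 121]… (length divides ord_269(23)).
Cycle type of π: 67×4 + 1; total 5 cycles.
269 − 5 = 264 transpositions; sign(π) = (−1)^264 = +1.
(23|269)_J = +1 (Zolotarev's lemma cross-check).

+1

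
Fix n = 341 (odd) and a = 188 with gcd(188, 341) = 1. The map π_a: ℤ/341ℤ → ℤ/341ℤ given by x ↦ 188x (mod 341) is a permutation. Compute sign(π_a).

+1

Trace 287: π^k(287) = [287, 78, 1, 188, 221] for k=0..4.
Cycle lengths of π_188 on ℤ/341ℤ: [5, 5, 5, 5, 5, 5, 5, 5, 5, 5, 5, 5, 5, 5, 5, 5, 5, 5, 5, 5, 5, 5, 5, 5, 5, 5, 5, 5, 5, 5, 5, 5, 5, 5, 5, 5, 5, 5, 5, 5, 5, 5, 5, 5, 5, 5, 5, 5, 5, 5, 5, 5, 5, 5, 5, 5, 5, 5, 5, 5, 5, 5, 5, 5, 5, 5, 1, 1, 1, 1, 1, 1, 1, 1, 1, 1, 1]; 77 cycles in total.
341 − 77 = 264 transpositions; sign(π) = (−1)^264 = +1.
The Jacobi symbol (188|341) = +1 (Zolotarev) agrees.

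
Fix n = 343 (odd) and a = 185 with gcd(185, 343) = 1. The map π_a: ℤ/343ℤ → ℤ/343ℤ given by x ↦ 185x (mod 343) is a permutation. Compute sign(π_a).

Start at x=44: 44 → 251 → 130 → 40 → 197 → 87 → 317 → … (one orbit).
π_185 has 4 disjoint cycles with lengths [294, 42, 6, 1] on {0,…,342}.
4 cycles on 343: each ℓ→(−1)^(ℓ−1), product (−1)^339 = -1.

-1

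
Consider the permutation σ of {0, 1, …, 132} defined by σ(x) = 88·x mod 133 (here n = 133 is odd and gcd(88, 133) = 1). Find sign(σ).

Orbit of 1 under x↦88x: [1, 88, 30, 113, 102, 65]… (length divides ord_133(88)).
Cycle lengths of π_88 on ℤ/133ℤ: [6, 6, 6, 6, 6, 6, 6, 6, 6, 6, 6, 6, 6, 6, 6, 6, 6, 6, 6, 6, 6, 3, 3, 1]; 24 cycles in total.
Σ(ℓ_i−1) = 133−24 = 109; sign = (−1)^109 = -1.
Zolotarev: (88|133) = -1, matching the cycle-count sign.

-1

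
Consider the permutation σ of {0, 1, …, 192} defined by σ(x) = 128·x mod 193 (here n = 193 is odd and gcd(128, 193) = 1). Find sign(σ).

+1

Orbit of 139 under x↦128x: [139, 36, 169, 16, 118, 50, 31]… (length divides ord_193(128)).
3 cycles of lengths [96, 96, 1].
3 cycles on 193: each ℓ→(−1)^(ℓ−1), product (−1)^190 = +1.
Via Zolotarev, sign(π_{128}) = (128|193) = +1.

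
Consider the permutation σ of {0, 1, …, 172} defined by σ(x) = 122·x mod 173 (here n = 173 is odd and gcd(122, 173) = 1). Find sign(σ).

+1

Start at x=31: 31 → 149 → 13 → 29 → 78 → 1 → 122 → … (one orbit).
Decompose π into cycles: lengths [86, 86, 1] (3 cycles, including the fixed point 0).
sign(π) = (−1)^{n − #cycles} = (−1)^{173−3} = (−1)^170 = +1.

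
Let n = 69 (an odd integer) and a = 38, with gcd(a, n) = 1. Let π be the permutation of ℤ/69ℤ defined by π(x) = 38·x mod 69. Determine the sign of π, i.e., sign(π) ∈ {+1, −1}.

+1

Trace 68: π^k(68) = [68, 31, 5, 52, 44, 16, 56] for k=0..6.
Decompose π into cycles: lengths [22, 22, 22, 2, 1] (5 cycles, including the fixed point 0).
n − c = 69 − 5 = 64; sign = (−1)^64 = +1.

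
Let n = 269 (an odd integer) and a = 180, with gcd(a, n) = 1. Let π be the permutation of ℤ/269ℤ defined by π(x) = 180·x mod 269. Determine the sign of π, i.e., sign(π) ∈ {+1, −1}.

+1

Orbit of 80 under x↦180x: [80, 143, 185, 213, 142, 5, 93]… (length divides ord_269(180)).
Cycle lengths of π_180 on ℤ/269ℤ: [67, 67, 67, 67, 1]; 5 cycles in total.
5 cycles on 269: each ℓ→(−1)^(ℓ−1), product (−1)^264 = +1.
Zolotarev: (180|269) = +1, matching the cycle-count sign.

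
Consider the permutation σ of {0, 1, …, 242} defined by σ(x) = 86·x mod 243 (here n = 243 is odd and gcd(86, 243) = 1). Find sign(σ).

Trace 28: π^k(28) = [28, 221, 52, 98, 166, 182, 100] for k=0..6.
π_86 has 6 disjoint cycles with lengths [162, 54, 18, 6, 2, 1] on {0,…,242}.
Σ(ℓ_i−1) = 243−6 = 237; sign = (−1)^237 = -1.
The Jacobi symbol (86|243) = -1 (Zolotarev) agrees.

-1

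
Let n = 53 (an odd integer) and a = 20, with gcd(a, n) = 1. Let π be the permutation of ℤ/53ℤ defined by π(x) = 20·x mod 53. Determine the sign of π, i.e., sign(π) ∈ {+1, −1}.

-1

Trace 4: π^k(4) = [4, 27, 10, 41, 25, 23, 36] for k=0..6.
Decompose π into cycles: lengths [52, 1] (2 cycles, including the fixed point 0).
2 cycles on 53: each ℓ→(−1)^(ℓ−1), product (−1)^51 = -1.
(20|53)_J = -1 (Zolotarev's lemma cross-check).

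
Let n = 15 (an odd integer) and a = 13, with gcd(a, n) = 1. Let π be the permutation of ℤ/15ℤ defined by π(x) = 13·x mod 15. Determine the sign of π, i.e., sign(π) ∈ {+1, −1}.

Orbit of 7 under x↦13x: [7, 1, 13, 4]… (length divides ord_15(13)).
6 cycles of lengths [4, 4, 4, 1, 1, 1].
6 cycles on 15: each ℓ→(−1)^(ℓ−1), product (−1)^9 = -1.

-1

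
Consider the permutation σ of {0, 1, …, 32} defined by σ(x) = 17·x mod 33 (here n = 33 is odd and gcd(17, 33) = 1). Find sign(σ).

+1

Start at x=17: 17 → 25 → 29 → 31 → 32 → 16 → 8 → … (one orbit).
Cycle lengths of π_17 on ℤ/33ℤ: [10, 10, 10, 2, 1]; 5 cycles in total.
With 5 cycles on 33 points, sign = (−1)^{33−5} = +1.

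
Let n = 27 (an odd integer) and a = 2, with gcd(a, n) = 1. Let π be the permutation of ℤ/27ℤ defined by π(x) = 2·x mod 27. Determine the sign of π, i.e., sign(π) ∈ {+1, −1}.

Start at x=5: 5 → 10 → 20 → 13 → 26 → 25 → 23 → … (one orbit).
4 cycles of lengths [18, 6, 2, 1].
Σ(ℓ_i−1) = 27−4 = 23; sign = (−1)^23 = -1.

-1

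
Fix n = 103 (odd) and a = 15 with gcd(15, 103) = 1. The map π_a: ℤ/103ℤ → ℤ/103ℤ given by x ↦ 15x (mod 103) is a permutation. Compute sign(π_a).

Start at x=34: 34 → 98 → 28 → 8 → 17 → 49 → 14 → … (one orbit).
Cycle type of π: 51×2 + 1; total 3 cycles.
n − c = 103 − 3 = 100; sign = (−1)^100 = +1.
Zolotarev: (15|103) = +1, matching the cycle-count sign.

+1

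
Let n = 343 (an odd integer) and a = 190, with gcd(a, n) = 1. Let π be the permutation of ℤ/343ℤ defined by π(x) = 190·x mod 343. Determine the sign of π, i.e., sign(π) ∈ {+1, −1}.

Trace 15: π^k(15) = [15, 106, 246, 92, 330, 274, 267] for k=0..6.
The orbit structure of x ↦ 190x mod 343: 19 orbits of sizes [49, 49, 49, 49, 49, 49, 7, 7, 7, 7, 7, 7, 1, 1, 1, 1, 1, 1, 1].
With 19 cycles on 343 points, sign = (−1)^{343−19} = +1.

+1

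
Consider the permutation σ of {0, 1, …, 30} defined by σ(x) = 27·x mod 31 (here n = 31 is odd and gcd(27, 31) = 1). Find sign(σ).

-1

Trace 30: π^k(30) = [30, 4, 15, 2, 23, 1, 27] for k=0..6.
π_27 has 4 disjoint cycles with lengths [10, 10, 10, 1] on {0,…,30}.
Σ(ℓ_i−1) = 31−4 = 27; sign = (−1)^27 = -1.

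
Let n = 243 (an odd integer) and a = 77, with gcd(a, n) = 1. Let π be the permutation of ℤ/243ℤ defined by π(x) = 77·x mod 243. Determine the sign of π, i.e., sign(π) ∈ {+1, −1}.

Trace 221: π^k(221) = [221, 7, 53, 193, 38, 10, 41] for k=0..6.
Cycle lengths of π_77 on ℤ/243ℤ: [162, 54, 18, 6, 2, 1]; 6 cycles in total.
sign(π) = (−1)^{n − #cycles} = (−1)^{243−6} = (−1)^237 = -1.
Via Zolotarev, sign(π_{77}) = (77|243) = -1.

-1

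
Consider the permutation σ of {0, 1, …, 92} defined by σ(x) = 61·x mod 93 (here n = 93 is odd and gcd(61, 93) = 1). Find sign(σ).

-1

Start at x=61: 61 → 1 → 61 (one orbit).
Cycle type of π: 2×45 + 1×3; total 48 cycles.
Σ(ℓ_i−1) = 93−48 = 45; sign = (−1)^45 = -1.
Check: (61/93) = -1 by Zolotarev.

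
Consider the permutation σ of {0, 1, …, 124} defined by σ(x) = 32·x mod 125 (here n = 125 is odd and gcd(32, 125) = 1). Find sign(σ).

Start at x=76: 76 → 57 → 74 → 118 → 26 → 82 → 124 → … (one orbit).
Decompose π into cycles: lengths [20, 20, 20, 20, 20, 4, 4, 4, 4, 4, 4, 1] (12 cycles, including the fixed point 0).
Σ(ℓ_i−1) = 125−12 = 113; sign = (−1)^113 = -1.
Check: (32/125) = -1 by Zolotarev.

-1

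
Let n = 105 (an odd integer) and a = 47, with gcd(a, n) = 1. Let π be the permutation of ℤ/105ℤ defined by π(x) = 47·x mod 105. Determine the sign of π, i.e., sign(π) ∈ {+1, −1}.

-1

Start at x=38: 38 → 1 → 47 → 4 → 83 → 16 → 17 → … (one orbit).
14 cycles of lengths [12, 12, 12, 12, 12, 12, 6, 6, 6, 4, 4, 4, 2, 1].
14 cycles on 105: each ℓ→(−1)^(ℓ−1), product (−1)^91 = -1.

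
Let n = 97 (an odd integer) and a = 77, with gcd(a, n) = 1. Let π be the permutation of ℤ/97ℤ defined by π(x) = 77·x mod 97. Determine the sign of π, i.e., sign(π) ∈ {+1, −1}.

-1

Orbit of 27 under x↦77x: [27, 42, 33, 19, 8, 34, 96]… (length divides ord_97(77)).
4 cycles of lengths [32, 32, 32, 1].
sign(π) = (−1)^{n − #cycles} = (−1)^{97−4} = (−1)^93 = -1.
The Jacobi symbol (77|97) = -1 (Zolotarev) agrees.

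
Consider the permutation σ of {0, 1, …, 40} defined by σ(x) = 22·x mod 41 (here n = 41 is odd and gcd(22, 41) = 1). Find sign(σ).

Trace 33: π^k(33) = [33, 29, 23, 14, 21, 11, 37] for k=0..6.
π_22 has 2 disjoint cycles with lengths [40, 1] on {0,…,40}.
n − c = 41 − 2 = 39; sign = (−1)^39 = -1.

-1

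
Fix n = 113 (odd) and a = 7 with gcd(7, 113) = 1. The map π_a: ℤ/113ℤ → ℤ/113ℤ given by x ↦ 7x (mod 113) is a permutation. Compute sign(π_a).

+1

Trace 83: π^k(83) = [83, 16, 112, 106, 64, 109, 85] for k=0..6.
Decompose π into cycles: lengths [14, 14, 14, 14, 14, 14, 14, 14, 1] (9 cycles, including the fixed point 0).
sign(π) = (−1)^{n − #cycles} = (−1)^{113−9} = (−1)^104 = +1.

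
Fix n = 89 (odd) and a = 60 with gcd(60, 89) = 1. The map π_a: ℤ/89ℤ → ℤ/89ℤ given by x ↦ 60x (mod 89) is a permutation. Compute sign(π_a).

-1

Trace 65: π^k(65) = [65, 73, 19, 72, 48, 32, 51] for k=0..6.
π_60 has 2 disjoint cycles with lengths [88, 1] on {0,…,88}.
n − c = 89 − 2 = 87; sign = (−1)^87 = -1.
Zolotarev: (60|89) = -1, matching the cycle-count sign.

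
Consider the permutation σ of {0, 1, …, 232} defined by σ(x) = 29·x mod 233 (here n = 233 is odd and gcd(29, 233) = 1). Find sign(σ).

Trace 29: π^k(29) = [29, 142, 157, 126, 159, 184, 210] for k=0..6.
The orbit structure of x ↦ 29x mod 233: 5 orbits of sizes [58, 58, 58, 58, 1].
5 cycles on 233: each ℓ→(−1)^(ℓ−1), product (−1)^228 = +1.
The Jacobi symbol (29|233) = +1 (Zolotarev) agrees.

+1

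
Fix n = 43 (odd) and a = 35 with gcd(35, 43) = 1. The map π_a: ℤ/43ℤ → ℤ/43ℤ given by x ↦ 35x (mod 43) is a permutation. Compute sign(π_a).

+1

Trace 21: π^k(21) = [21, 4, 11, 41, 16, 1, 35] for k=0..6.
Cycle type of π: 7×6 + 1; total 7 cycles.
n − c = 43 − 7 = 36; sign = (−1)^36 = +1.
Zolotarev: (35|43) = +1, matching the cycle-count sign.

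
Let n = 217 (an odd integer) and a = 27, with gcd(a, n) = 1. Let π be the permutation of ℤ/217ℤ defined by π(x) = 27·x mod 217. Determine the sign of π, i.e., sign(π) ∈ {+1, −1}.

Start at x=27: 27 → 78 → 153 → 8 → 216 → 190 → 139 → … (one orbit).
The orbit structure of x ↦ 27x mod 217: 25 orbits of sizes [10, 10, 10, 10, 10, 10, 10, 10, 10, 10, 10, 10, 10, 10, 10, 10, 10, 10, 10, 10, 10, 2, 2, 2, 1].
With 25 cycles on 217 points, sign = (−1)^{217−25} = +1.

+1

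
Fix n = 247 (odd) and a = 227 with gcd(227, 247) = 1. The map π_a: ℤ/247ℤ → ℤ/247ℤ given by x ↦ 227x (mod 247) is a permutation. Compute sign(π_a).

Orbit of 134 under x↦227x: [134, 37, 1, 227, 153, 151, 191]… (length divides ord_247(227)).
29 cycles of lengths [12, 12, 12, 12, 12, 12, 12, 12, 12, 12, 12, 12, 12, 12, 12, 12, 12, 12, 12, 2, 2, 2, 2, 2, 2, 2, 2, 2, 1].
Σ(ℓ_i−1) = 247−29 = 218; sign = (−1)^218 = +1.
(227|247)_J = +1 (Zolotarev's lemma cross-check).

+1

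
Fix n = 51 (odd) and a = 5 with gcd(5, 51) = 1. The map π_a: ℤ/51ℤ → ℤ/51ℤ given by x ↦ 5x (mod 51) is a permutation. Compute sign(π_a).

Start at x=19: 19 → 44 → 16 → 29 → 43 → 11 → 4 → … (one orbit).
π_5 has 5 disjoint cycles with lengths [16, 16, 16, 2, 1] on {0,…,50}.
51 − 5 = 46 transpositions; sign(π) = (−1)^46 = +1.

+1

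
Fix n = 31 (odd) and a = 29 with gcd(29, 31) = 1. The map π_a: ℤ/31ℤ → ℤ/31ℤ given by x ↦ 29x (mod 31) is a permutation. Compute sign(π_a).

-1

Orbit of 29 under x↦29x: [29, 4, 23, 16, 30, 2, 27]… (length divides ord_31(29)).
Cycle type of π: 10×3 + 1; total 4 cycles.
sign(π) = (−1)^{n − #cycles} = (−1)^{31−4} = (−1)^27 = -1.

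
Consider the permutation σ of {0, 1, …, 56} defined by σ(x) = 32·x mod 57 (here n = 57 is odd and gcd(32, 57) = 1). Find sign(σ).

+1

Start at x=4: 4 → 14 → 49 → 29 → 16 → 56 → 25 → … (one orbit).
The orbit structure of x ↦ 32x mod 57: 5 orbits of sizes [18, 18, 18, 2, 1].
With 5 cycles on 57 points, sign = (−1)^{57−5} = +1.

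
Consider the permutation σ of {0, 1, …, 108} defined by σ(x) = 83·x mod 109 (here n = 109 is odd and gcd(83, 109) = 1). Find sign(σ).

Start at x=1: 1 → 83 → 22 → 82 → 48 → 60 → 75 → … (one orbit).
Cycle lengths of π_83 on ℤ/109ℤ: [54, 54, 1]; 3 cycles in total.
3 cycles on 109: each ℓ→(−1)^(ℓ−1), product (−1)^106 = +1.

+1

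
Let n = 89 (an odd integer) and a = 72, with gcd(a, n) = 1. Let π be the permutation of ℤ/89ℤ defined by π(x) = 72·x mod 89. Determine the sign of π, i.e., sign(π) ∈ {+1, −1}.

Start at x=10: 10 → 8 → 42 → 87 → 34 → 45 → 36 → … (one orbit).
Decompose π into cycles: lengths [44, 44, 1] (3 cycles, including the fixed point 0).
Σ(ℓ_i−1) = 89−3 = 86; sign = (−1)^86 = +1.
(72|89)_J = +1 (Zolotarev's lemma cross-check).

+1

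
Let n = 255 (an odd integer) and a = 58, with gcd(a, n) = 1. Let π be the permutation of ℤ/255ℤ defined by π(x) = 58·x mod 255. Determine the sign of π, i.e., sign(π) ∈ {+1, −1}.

Orbit of 166 under x↦58x: [166, 193, 229, 22, 1, 58, 49]… (length divides ord_255(58)).
Cycle type of π: 16×15 + 4×3 + 1×3; total 21 cycles.
With 21 cycles on 255 points, sign = (−1)^{255−21} = +1.
Via Zolotarev, sign(π_{58}) = (58|255) = +1.

+1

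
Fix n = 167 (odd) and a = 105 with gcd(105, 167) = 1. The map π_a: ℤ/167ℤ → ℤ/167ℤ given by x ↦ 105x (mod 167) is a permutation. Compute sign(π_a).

Orbit of 111 under x↦105x: [111, 132, 166, 62, 164, 19, 158]… (length divides ord_167(105)).
2 cycles of lengths [166, 1].
sign(π) = (−1)^{n − #cycles} = (−1)^{167−2} = (−1)^165 = -1.

-1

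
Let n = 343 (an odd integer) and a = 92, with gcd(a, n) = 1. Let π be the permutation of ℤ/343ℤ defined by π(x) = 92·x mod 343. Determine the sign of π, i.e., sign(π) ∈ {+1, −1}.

Orbit of 316 under x↦92x: [316, 260, 253, 295, 43, 183, 29]… (length divides ord_343(92)).
Cycle type of π: 49×6 + 7×6 + 1×7; total 19 cycles.
343 − 19 = 324 transpositions; sign(π) = (−1)^324 = +1.

+1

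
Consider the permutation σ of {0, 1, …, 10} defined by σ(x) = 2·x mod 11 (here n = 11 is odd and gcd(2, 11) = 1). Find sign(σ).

Trace 3: π^k(3) = [3, 6, 1, 2, 4, 8, 5] for k=0..6.
Cycle lengths of π_2 on ℤ/11ℤ: [10, 1]; 2 cycles in total.
Σ(ℓ_i−1) = 11−2 = 9; sign = (−1)^9 = -1.
The Jacobi symbol (2|11) = -1 (Zolotarev) agrees.

-1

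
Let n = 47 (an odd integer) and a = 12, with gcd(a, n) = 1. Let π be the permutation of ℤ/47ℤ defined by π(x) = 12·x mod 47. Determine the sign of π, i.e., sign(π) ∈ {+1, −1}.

+1

Trace 8: π^k(8) = [8, 2, 24, 6, 25, 18, 28] for k=0..6.
Cycle type of π: 23×2 + 1; total 3 cycles.
47 − 3 = 44 transpositions; sign(π) = (−1)^44 = +1.
The Jacobi symbol (12|47) = +1 (Zolotarev) agrees.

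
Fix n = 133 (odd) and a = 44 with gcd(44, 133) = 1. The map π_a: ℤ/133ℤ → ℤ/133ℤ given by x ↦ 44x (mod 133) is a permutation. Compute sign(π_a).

Orbit of 23 under x↦44x: [23, 81, 106, 9, 130, 1, 44]… (length divides ord_133(44)).
Cycle type of π: 9×14 + 3×2 + 1; total 17 cycles.
17 cycles on 133: each ℓ→(−1)^(ℓ−1), product (−1)^116 = +1.

+1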